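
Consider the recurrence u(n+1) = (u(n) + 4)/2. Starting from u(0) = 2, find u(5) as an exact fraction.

63/16

u(1) = (2 + 4)/2 = 3.
u(2) = (3 + 4)/2 = 7/2.
u(3) = ((7/2) + 4)/2 = 15/4.
u(4) = ((15/4) + 4)/2 = 31/8.
u(5) = ((31/8) + 4)/2 = 63/16.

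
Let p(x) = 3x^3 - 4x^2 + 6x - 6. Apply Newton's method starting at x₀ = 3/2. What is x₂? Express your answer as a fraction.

p'(x) = 9x^2 - 8x + 6.
p(3/2) = 33/8, p'(3/2) = 57/4, so x₁ = (3/2) - (33/8)/(57/4) = 23/19.
p(23/19) = 4961/6859, p'(23/19) = 3431/361, so x₂ = (23/19) - (4961/6859)/(3431/361) = 73952/65189.

73952/65189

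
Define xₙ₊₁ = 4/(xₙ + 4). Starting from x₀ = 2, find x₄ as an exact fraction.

x₁ = 4/(2 + 4) = 2/3.
x₂ = 4/(2/3 + 4) = 6/7.
x₃ = 4/(6/7 + 4) = 14/17.
x₄ = 4/(14/17 + 4) = 34/41.

34/41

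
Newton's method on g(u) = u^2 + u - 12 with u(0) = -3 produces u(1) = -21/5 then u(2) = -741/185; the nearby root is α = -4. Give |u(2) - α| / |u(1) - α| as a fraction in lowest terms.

u(1) - α = -21/5 - (-4) = -21/5 + 4 = -1/5, so |u(1) - α| = 1/5.
u(2) - α = -741/185 - (-4) = -741/185 + 4 = -1/185, so |u(2) - α| = 1/185.
Ratio = (1/185) / (1/5) = 1/37.

1/37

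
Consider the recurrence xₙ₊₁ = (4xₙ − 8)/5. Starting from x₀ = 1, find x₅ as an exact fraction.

x₁ = (4·1 − 8)/5 = −4/5.
x₂ = (4·(−4/5) − 8)/5 = −56/25.
x₃ = (4·(−56/25) − 8)/5 = −424/125.
x₄ = (4·(−424/125) − 8)/5 = −2696/625.
x₅ = (4·(−2696/625) − 8)/5 = −15784/3125.

−15784/3125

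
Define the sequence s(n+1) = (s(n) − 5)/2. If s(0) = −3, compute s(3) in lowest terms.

s(1) = ((−3) − 5)/2 = −4.
s(2) = ((−4) − 5)/2 = −9/2.
s(3) = ((−9/2) − 5)/2 = −19/4.

−19/4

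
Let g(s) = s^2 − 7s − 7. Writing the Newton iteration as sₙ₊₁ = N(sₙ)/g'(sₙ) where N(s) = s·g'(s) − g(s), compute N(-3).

16

g'(s) = 2s − 7.
N(s) = s·g'(s) − g(s) = s·(2s − 7) − (s^2 − 7s − 7) = s^2 + 7.
N(-3) = 16.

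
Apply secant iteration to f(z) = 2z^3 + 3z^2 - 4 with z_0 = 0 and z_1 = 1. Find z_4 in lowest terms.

1186939/1302039

f(0) = -4, f(1) = 1. z_2 = 1 - 1·(1 - 0)/(1 - (-4)) = 4/5.
f(1) = 1, f(4/5) = -132/125. z_3 = (4/5) - (-132/125)·((4/5) - 1)/((-132/125) - 1) = 232/257.
f(4/5) = -132/125, f(232/257) = -1425732/16974593. z_4 = (232/257) - (-1425732/16974593)·((232/257) - (4/5))/((-1425732/16974593) - (-132/125)) = 1186939/1302039.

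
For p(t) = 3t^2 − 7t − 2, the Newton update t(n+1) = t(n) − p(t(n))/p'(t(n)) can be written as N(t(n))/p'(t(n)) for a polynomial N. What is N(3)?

p'(t) = 6t − 7.
N(t) = t·p'(t) − p(t) = t·(6t − 7) − (3t^2 − 7t − 2) = 3t^2 + 2.
N(3) = 29.

29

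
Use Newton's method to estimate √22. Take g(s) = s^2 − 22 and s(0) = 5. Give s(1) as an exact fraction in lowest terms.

47/10

g'(s) = 2s.
g(5) = 3, g'(5) = 10, so s(1) = 5 − 3/10 = 47/10.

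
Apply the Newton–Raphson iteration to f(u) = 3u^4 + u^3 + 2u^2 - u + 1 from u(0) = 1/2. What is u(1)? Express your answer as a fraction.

f'(u) = 12u^3 + 3u^2 + 4u - 1.
f(1/2) = 21/16, f'(1/2) = 13/4, so u(1) = (1/2) - (21/16)/(13/4) = 5/52.

5/52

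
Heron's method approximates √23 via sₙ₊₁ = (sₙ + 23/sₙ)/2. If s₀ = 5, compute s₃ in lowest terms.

s₁ = (5 + 23/5)/2 = 24/5.
s₂ = (24/5 + 23/(24/5))/2 = 1151/240.
s₃ = (1151/240 + 23/(1151/240))/2 = 2649601/552480.

2649601/552480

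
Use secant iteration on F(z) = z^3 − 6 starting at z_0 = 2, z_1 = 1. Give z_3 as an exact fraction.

522/277

F(2) = 2, F(1) = −5. z_2 = 1 − (−5)·(1 − 2)/((−5) − 2) = 12/7.
F(1) = −5, F(12/7) = −330/343. z_3 = (12/7) − (−330/343)·((12/7) − 1)/((−330/343) − (−5)) = 522/277.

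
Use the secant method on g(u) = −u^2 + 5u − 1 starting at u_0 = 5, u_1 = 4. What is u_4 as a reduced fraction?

436/91

g(5) = −1, g(4) = 3. u_2 = 4 − 3·(4 − 5)/(3 − (−1)) = 19/4.
g(4) = 3, g(19/4) = 3/16. u_3 = (19/4) − (3/16)·((19/4) − 4)/((3/16) − 3) = 24/5.
g(19/4) = 3/16, g(24/5) = −1/25. u_4 = (24/5) − (−1/25)·((24/5) − (19/4))/((−1/25) − (3/16)) = 436/91.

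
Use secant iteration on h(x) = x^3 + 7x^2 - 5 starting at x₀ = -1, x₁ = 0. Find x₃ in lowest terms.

-36/37

h(-1) = 1, h(0) = -5. x₂ = 0 - (-5)·(0 - (-1))/((-5) - 1) = -5/6.
h(0) = -5, h(-5/6) = -155/216. x₃ = (-5/6) - (-155/216)·((-5/6) - 0)/((-155/216) - (-5)) = -36/37.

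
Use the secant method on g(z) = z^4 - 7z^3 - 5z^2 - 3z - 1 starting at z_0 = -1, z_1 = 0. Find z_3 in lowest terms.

g(-1) = 5, g(0) = -1. z_2 = 0 - (-1)·(0 - (-1))/((-1) - 5) = -1/6.
g(0) = -1, g(-1/6) = -785/1296. z_3 = (-1/6) - (-785/1296)·((-1/6) - 0)/((-785/1296) - (-1)) = -216/511.

-216/511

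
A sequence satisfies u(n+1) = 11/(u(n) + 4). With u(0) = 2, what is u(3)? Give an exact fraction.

u(1) = 11/(2 + 4) = 11/6.
u(2) = 11/(11/6 + 4) = 66/35.
u(3) = 11/(66/35 + 4) = 385/206.

385/206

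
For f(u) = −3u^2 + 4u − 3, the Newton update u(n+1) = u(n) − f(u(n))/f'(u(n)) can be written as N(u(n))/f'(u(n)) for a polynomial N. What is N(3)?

−24

f'(u) = −6u + 4.
N(u) = u·f'(u) − f(u) = u·(−6u + 4) − (−3u^2 + 4u − 3) = −3u^2 + 3.
N(3) = −24.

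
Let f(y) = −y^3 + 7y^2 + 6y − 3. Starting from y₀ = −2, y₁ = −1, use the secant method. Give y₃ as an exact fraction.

f(−2) = 21, f(−1) = −1. y₂ = (−1) − (−1)·((−1) − (−2))/((−1) − 21) = −23/22.
f(−1) = −1, f(−23/22) = −5103/10648. y₃ = (−23/22) − (−5103/10648)·((−23/22) − (−1))/((−5103/10648) − (−1)) = −6029/5545.

−6029/5545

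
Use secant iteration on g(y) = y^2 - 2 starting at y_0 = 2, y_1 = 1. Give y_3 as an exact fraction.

10/7

g(2) = 2, g(1) = -1. y_2 = 1 - (-1)·(1 - 2)/((-1) - 2) = 4/3.
g(1) = -1, g(4/3) = -2/9. y_3 = (4/3) - (-2/9)·((4/3) - 1)/((-2/9) - (-1)) = 10/7.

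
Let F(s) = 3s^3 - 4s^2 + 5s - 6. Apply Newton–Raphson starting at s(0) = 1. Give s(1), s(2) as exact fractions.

F'(s) = 9s^2 - 8s + 5.
F(1) = -2, F'(1) = 6, so s(1) = 1 - (-2)/6 = 4/3.
F(4/3) = 2/3, F'(4/3) = 31/3, so s(2) = (4/3) - (2/3)/(31/3) = 118/93.

s(1) = 4/3, s(2) = 118/93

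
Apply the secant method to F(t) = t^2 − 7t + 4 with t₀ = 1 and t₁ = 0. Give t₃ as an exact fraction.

12/19

F(1) = −2, F(0) = 4. t₂ = 0 − 4·(0 − 1)/(4 − (−2)) = 2/3.
F(0) = 4, F(2/3) = −2/9. t₃ = (2/3) − (−2/9)·((2/3) − 0)/((−2/9) − 4) = 12/19.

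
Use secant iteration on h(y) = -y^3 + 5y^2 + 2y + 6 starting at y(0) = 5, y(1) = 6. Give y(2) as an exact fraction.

h(5) = 16, h(6) = -18. y(2) = 6 - (-18)·(6 - 5)/((-18) - 16) = 93/17.

93/17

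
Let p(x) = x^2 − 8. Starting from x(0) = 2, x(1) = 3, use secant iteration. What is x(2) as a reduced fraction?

14/5

p(2) = −4, p(3) = 1. x(2) = 3 − 1·(3 − 2)/(1 − (−4)) = 14/5.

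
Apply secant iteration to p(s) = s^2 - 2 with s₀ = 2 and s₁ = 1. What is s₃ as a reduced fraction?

10/7

p(2) = 2, p(1) = -1. s₂ = 1 - (-1)·(1 - 2)/((-1) - 2) = 4/3.
p(1) = -1, p(4/3) = -2/9. s₃ = (4/3) - (-2/9)·((4/3) - 1)/((-2/9) - (-1)) = 10/7.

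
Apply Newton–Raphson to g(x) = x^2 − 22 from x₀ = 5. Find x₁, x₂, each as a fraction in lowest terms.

g'(x) = 2x.
g(5) = 3, g'(5) = 10, so x₁ = 5 − 3/10 = 47/10.
g(47/10) = 9/100, g'(47/10) = 47/5, so x₂ = (47/10) − (9/100)/(47/5) = 4409/940.

x₁ = 47/10, x₂ = 4409/940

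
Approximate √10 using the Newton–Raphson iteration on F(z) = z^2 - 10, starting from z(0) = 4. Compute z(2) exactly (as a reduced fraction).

329/104

F'(z) = 2z.
F(4) = 6, F'(4) = 8, so z(1) = 4 - 6/8 = 13/4.
F(13/4) = 9/16, F'(13/4) = 13/2, so z(2) = (13/4) - (9/16)/(13/2) = 329/104.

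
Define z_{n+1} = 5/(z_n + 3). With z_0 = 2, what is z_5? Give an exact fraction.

355/298

z_1 = 5/(2 + 3) = 1.
z_2 = 5/(1 + 3) = 5/4.
z_3 = 5/(5/4 + 3) = 20/17.
z_4 = 5/(20/17 + 3) = 85/71.
z_5 = 5/(85/71 + 3) = 355/298.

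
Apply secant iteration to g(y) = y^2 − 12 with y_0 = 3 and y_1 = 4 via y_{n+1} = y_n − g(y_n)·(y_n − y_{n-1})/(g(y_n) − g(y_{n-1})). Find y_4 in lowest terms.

724/209

g(3) = −3, g(4) = 4. y_2 = 4 − 4·(4 − 3)/(4 − (−3)) = 24/7.
g(4) = 4, g(24/7) = −12/49. y_3 = (24/7) − (−12/49)·((24/7) − 4)/((−12/49) − 4) = 45/13.
g(24/7) = −12/49, g(45/13) = −3/169. y_4 = (45/13) − (−3/169)·((45/13) − (24/7))/((−3/169) − (−12/49)) = 724/209.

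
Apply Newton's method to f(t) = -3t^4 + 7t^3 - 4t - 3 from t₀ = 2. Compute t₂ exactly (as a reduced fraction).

f'(t) = -12t^3 + 21t^2 - 4.
f(2) = -3, f'(2) = -16, so t₁ = 2 - (-3)/(-16) = 29/16.
f(29/16) = -62019/65536, f'(29/16) = -6619/1024, so t₂ = (29/16) - (-62019/65536)/(-6619/1024) = 705785/423616.

705785/423616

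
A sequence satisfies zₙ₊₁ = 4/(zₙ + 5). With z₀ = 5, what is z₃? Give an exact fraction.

z₁ = 4/(5 + 5) = 2/5.
z₂ = 4/(2/5 + 5) = 20/27.
z₃ = 4/(20/27 + 5) = 108/155.

108/155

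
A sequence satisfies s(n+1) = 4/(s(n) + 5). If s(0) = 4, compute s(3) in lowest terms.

196/281

s(1) = 4/(4 + 5) = 4/9.
s(2) = 4/(4/9 + 5) = 36/49.
s(3) = 4/(36/49 + 5) = 196/281.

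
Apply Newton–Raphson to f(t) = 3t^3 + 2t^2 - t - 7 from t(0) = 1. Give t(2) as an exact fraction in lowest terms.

699/578

f'(t) = 9t^2 + 4t - 1.
f(1) = -3, f'(1) = 12, so t(1) = 1 - (-3)/12 = 5/4.
f(5/4) = 47/64, f'(5/4) = 289/16, so t(2) = (5/4) - (47/64)/(289/16) = 699/578.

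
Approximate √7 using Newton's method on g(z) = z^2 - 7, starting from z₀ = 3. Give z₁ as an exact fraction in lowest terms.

8/3

g'(z) = 2z.
g(3) = 2, g'(3) = 6, so z₁ = 3 - 2/6 = 8/3.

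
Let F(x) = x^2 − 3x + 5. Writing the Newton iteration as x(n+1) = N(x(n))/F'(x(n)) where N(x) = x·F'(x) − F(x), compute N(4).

11

F'(x) = 2x − 3.
N(x) = x·F'(x) − F(x) = x·(2x − 3) − (x^2 − 3x + 5) = x^2 − 5.
N(4) = 11.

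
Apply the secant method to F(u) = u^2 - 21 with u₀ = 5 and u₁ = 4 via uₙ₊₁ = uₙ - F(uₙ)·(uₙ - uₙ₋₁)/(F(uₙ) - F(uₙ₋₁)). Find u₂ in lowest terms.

F(5) = 4, F(4) = -5. u₂ = 4 - (-5)·(4 - 5)/((-5) - 4) = 41/9.

41/9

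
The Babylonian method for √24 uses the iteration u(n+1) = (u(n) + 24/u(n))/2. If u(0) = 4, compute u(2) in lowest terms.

u(1) = (4 + 24/4)/2 = 5.
u(2) = (5 + 24/5)/2 = 49/10.

49/10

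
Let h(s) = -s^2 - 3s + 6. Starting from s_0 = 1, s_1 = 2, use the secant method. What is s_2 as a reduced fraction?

4/3

h(1) = 2, h(2) = -4. s_2 = 2 - (-4)·(2 - 1)/((-4) - 2) = 4/3.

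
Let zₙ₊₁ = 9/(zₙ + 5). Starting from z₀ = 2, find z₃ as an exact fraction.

396/283

z₁ = 9/(2 + 5) = 9/7.
z₂ = 9/(9/7 + 5) = 63/44.
z₃ = 9/(63/44 + 5) = 396/283.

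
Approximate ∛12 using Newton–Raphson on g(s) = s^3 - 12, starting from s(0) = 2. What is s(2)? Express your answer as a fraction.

1010/441

g'(s) = 3s^2.
g(2) = -4, g'(2) = 12, so s(1) = 2 - (-4)/12 = 7/3.
g(7/3) = 19/27, g'(7/3) = 49/3, so s(2) = (7/3) - (19/27)/(49/3) = 1010/441.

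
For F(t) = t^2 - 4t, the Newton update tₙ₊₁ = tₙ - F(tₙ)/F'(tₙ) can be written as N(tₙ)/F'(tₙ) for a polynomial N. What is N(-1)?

1

F'(t) = 2t - 4.
N(t) = t·F'(t) - F(t) = t·(2t - 4) - (t^2 - 4t) = t^2.
N(-1) = 1.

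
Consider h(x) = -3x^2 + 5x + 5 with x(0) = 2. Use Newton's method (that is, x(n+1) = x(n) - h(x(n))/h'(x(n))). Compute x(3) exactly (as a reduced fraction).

h'(x) = -6x + 5.
h(2) = 3, h'(2) = -7, so x(1) = 2 - 3/(-7) = 17/7.
h(17/7) = -27/49, h'(17/7) = -67/7, so x(2) = (17/7) - (-27/49)/(-67/7) = 1112/469.
h(1112/469) = -2187/219961, h'(1112/469) = -4327/469, so x(3) = (1112/469) - (-2187/219961)/(-4327/469) = 4809437/2029363.

4809437/2029363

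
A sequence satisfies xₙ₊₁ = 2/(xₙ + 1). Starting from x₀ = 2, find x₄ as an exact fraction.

22/21

x₁ = 2/(2 + 1) = 2/3.
x₂ = 2/(2/3 + 1) = 6/5.
x₃ = 2/(6/5 + 1) = 10/11.
x₄ = 2/(10/11 + 1) = 22/21.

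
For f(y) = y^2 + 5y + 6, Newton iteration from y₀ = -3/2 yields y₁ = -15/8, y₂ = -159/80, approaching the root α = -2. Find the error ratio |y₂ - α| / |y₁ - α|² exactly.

4/5

y₁ - α = -15/8 - (-2) = -15/8 + 2 = 1/8, so |y₁ - α| = 1/8.
y₂ - α = -159/80 - (-2) = -159/80 + 2 = 1/80, so |y₂ - α| = 1/80.
|y₁ - α|² = 1/64.
Ratio = (1/80) / (1/64) = 4/5.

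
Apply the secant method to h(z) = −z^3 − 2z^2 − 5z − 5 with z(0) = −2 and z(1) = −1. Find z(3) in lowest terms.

h(−2) = 5, h(−1) = −1. z(2) = (−1) − (−1)·((−1) − (−2))/((−1) − 5) = −7/6.
h(−1) = −1, h(−7/6) = −65/216. z(3) = (−7/6) − (−65/216)·((−7/6) − (−1))/((−65/216) − (−1)) = −187/151.

−187/151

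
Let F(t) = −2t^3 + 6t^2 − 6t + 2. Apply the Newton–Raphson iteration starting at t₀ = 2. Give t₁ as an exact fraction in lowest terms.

F'(t) = −6t^2 + 12t − 6.
F(2) = −2, F'(2) = −6, so t₁ = 2 − (−2)/(−6) = 5/3.

5/3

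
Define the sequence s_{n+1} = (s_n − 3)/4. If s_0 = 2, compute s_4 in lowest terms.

s_1 = (2 − 3)/4 = −1/4.
s_2 = ((−1/4) − 3)/4 = −13/16.
s_3 = ((−13/16) − 3)/4 = −61/64.
s_4 = ((−61/64) − 3)/4 = −253/256.

−253/256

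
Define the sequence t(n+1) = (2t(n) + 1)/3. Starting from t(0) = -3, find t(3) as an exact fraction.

-5/27

t(1) = (2·(-3) + 1)/3 = -5/3.
t(2) = (2·(-5/3) + 1)/3 = -7/9.
t(3) = (2·(-7/9) + 1)/3 = -5/27.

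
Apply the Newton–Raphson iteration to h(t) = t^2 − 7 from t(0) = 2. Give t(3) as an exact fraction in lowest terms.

108497/41008

h'(t) = 2t.
h(2) = −3, h'(2) = 4, so t(1) = 2 − (−3)/4 = 11/4.
h(11/4) = 9/16, h'(11/4) = 11/2, so t(2) = (11/4) − (9/16)/(11/2) = 233/88.
h(233/88) = 81/7744, h'(233/88) = 233/44, so t(3) = (233/88) − (81/7744)/(233/44) = 108497/41008.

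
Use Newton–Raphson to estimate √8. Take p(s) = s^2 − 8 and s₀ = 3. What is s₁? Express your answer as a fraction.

p'(s) = 2s.
p(3) = 1, p'(3) = 6, so s₁ = 3 − 1/6 = 17/6.

17/6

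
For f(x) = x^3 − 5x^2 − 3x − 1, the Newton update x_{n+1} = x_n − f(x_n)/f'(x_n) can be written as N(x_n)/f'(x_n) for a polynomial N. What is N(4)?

49

f'(x) = 3x^2 − 10x − 3.
N(x) = x·f'(x) − f(x) = x·(3x^2 − 10x − 3) − (x^3 − 5x^2 − 3x − 1) = 2x^3 − 5x^2 + 1.
N(4) = 49.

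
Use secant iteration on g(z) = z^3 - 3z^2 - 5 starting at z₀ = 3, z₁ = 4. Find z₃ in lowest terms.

15908/4681

g(3) = -5, g(4) = 11. z₂ = 4 - 11·(4 - 3)/(11 - (-5)) = 53/16.
g(4) = 11, g(53/16) = -6435/4096. z₃ = (53/16) - (-6435/4096)·((53/16) - 4)/((-6435/4096) - 11) = 15908/4681.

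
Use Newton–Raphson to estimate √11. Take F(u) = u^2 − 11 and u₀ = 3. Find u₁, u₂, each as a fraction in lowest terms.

F'(u) = 2u.
F(3) = −2, F'(3) = 6, so u₁ = 3 − (−2)/6 = 10/3.
F(10/3) = 1/9, F'(10/3) = 20/3, so u₂ = (10/3) − (1/9)/(20/3) = 199/60.

u₁ = 10/3, u₂ = 199/60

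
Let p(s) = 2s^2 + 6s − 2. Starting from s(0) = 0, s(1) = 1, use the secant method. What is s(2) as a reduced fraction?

p(0) = −2, p(1) = 6. s(2) = 1 − 6·(1 − 0)/(6 − (−2)) = 1/4.

1/4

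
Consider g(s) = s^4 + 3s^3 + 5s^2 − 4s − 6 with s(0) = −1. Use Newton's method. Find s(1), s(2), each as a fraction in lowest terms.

s(1) = −8/9, s(2) = −8321/9390

g'(s) = 4s^3 + 9s^2 + 10s − 4.
g(−1) = 1, g'(−1) = −9, so s(1) = (−1) − 1/(−9) = −8/9.
g(−8/9) = 154/6561, g'(−8/9) = −6260/729, so s(2) = (−8/9) − (154/6561)/(−6260/729) = −8321/9390.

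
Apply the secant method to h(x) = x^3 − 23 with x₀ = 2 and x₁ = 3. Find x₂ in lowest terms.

h(2) = −15, h(3) = 4. x₂ = 3 − 4·(3 − 2)/(4 − (−15)) = 53/19.

53/19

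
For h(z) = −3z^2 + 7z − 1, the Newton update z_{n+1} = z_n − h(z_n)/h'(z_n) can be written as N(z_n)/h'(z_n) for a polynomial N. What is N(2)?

−11

h'(z) = −6z + 7.
N(z) = z·h'(z) − h(z) = z·(−6z + 7) − (−3z^2 + 7z − 1) = −3z^2 + 1.
N(2) = −11.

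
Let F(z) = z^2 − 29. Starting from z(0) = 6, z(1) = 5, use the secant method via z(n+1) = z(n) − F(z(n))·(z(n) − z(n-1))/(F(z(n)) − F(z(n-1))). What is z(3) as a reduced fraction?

307/57

F(6) = 7, F(5) = −4. z(2) = 5 − (−4)·(5 − 6)/((−4) − 7) = 59/11.
F(5) = −4, F(59/11) = −28/121. z(3) = (59/11) − (−28/121)·((59/11) − 5)/((−28/121) − (−4)) = 307/57.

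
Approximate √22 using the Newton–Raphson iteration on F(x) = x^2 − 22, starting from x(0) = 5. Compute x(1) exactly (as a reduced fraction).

47/10

F'(x) = 2x.
F(5) = 3, F'(5) = 10, so x(1) = 5 − 3/10 = 47/10.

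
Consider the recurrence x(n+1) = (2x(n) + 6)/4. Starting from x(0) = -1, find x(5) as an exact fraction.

23/8

x(1) = (2·(-1) + 6)/4 = 1.
x(2) = (2·1 + 6)/4 = 2.
x(3) = (2·2 + 6)/4 = 5/2.
x(4) = (2·(5/2) + 6)/4 = 11/4.
x(5) = (2·(11/4) + 6)/4 = 23/8.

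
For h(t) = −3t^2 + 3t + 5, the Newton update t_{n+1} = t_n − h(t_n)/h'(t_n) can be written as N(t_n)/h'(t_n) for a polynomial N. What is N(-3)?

h'(t) = −6t + 3.
N(t) = t·h'(t) − h(t) = t·(−6t + 3) − (−3t^2 + 3t + 5) = −3t^2 − 5.
N(-3) = −32.

−32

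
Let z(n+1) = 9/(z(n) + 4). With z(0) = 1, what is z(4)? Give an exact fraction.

z(1) = 9/(1 + 4) = 9/5.
z(2) = 9/(9/5 + 4) = 45/29.
z(3) = 9/(45/29 + 4) = 261/161.
z(4) = 9/(261/161 + 4) = 1449/905.

1449/905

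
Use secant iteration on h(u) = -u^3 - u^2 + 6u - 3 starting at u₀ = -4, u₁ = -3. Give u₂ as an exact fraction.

h(-4) = 21, h(-3) = -3. u₂ = (-3) - (-3)·((-3) - (-4))/((-3) - 21) = -25/8.

-25/8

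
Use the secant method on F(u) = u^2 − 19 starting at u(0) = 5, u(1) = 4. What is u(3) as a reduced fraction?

F(5) = 6, F(4) = −3. u(2) = 4 − (−3)·(4 − 5)/((−3) − 6) = 13/3.
F(4) = −3, F(13/3) = −2/9. u(3) = (13/3) − (−2/9)·((13/3) − 4)/((−2/9) − (−3)) = 109/25.

109/25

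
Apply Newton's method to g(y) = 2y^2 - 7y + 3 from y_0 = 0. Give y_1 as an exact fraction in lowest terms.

3/7

g'(y) = 4y - 7.
g(0) = 3, g'(0) = -7, so y_1 = 0 - 3/(-7) = 3/7.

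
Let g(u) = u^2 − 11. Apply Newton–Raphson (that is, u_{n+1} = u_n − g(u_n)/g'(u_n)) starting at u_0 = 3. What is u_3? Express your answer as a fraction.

79201/23880

g'(u) = 2u.
g(3) = −2, g'(3) = 6, so u_1 = 3 − (−2)/6 = 10/3.
g(10/3) = 1/9, g'(10/3) = 20/3, so u_2 = (10/3) − (1/9)/(20/3) = 199/60.
g(199/60) = 1/3600, g'(199/60) = 199/30, so u_3 = (199/60) − (1/3600)/(199/30) = 79201/23880.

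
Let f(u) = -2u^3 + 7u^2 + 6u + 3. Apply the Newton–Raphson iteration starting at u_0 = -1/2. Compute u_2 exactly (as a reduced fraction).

-59/230

f'(u) = -6u^2 + 14u + 6.
f(-1/2) = 2, f'(-1/2) = -5/2, so u_1 = (-1/2) - 2/(-5/2) = 3/10.
f(3/10) = 672/125, f'(3/10) = 483/50, so u_2 = (3/10) - (672/125)/(483/50) = -59/230.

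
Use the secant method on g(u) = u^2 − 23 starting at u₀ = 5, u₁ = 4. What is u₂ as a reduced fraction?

g(5) = 2, g(4) = −7. u₂ = 4 − (−7)·(4 − 5)/((−7) − 2) = 43/9.

43/9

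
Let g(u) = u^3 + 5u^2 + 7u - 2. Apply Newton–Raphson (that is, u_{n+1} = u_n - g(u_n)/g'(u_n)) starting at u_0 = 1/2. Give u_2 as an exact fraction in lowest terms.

g'(u) = 3u^2 + 10u + 7.
g(1/2) = 23/8, g'(1/2) = 51/4, so u_1 = (1/2) - (23/8)/(51/4) = 14/51.
g(14/51) = 42320/132651, g'(14/51) = 8645/867, so u_2 = (14/51) - (42320/132651)/(8645/867) = 64154/264537.

64154/264537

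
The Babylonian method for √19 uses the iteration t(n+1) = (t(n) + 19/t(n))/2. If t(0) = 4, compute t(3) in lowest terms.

11916881/2733920

t(1) = (4 + 19/4)/2 = 35/8.
t(2) = (35/8 + 19/(35/8))/2 = 2441/560.
t(3) = (2441/560 + 19/(2441/560))/2 = 11916881/2733920.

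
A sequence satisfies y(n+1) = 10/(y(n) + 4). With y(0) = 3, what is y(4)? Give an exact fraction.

y(1) = 10/(3 + 4) = 10/7.
y(2) = 10/(10/7 + 4) = 35/19.
y(3) = 10/(35/19 + 4) = 190/111.
y(4) = 10/(190/111 + 4) = 555/317.

555/317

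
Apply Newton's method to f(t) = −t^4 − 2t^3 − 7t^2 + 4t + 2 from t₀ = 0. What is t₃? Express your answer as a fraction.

−567607/1733504

f'(t) = −4t^3 − 6t^2 − 14t + 4.
f(0) = 2, f'(0) = 4, so t₁ = 0 − 2/4 = −1/2.
f(−1/2) = −25/16, f'(−1/2) = 10, so t₂ = (−1/2) − (−25/16)/10 = −11/32.
f(−11/32) = −141425/1048576, f'(−11/32) = 67715/8192, so t₃ = (−11/32) − (−141425/1048576)/(67715/8192) = −567607/1733504.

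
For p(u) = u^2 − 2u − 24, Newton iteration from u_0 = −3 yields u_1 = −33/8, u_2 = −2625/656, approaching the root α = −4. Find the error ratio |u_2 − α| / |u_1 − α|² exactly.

u_1 − α = −33/8 − (−4) = −33/8 + 4 = −1/8, so |u_1 − α| = 1/8.
u_2 − α = −2625/656 − (−4) = −2625/656 + 4 = −1/656, so |u_2 − α| = 1/656.
|u_1 − α|² = 1/64.
Ratio = (1/656) / (1/64) = 4/41.

4/41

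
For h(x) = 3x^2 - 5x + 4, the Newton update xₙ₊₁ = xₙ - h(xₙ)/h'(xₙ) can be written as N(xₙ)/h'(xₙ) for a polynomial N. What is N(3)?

23

h'(x) = 6x - 5.
N(x) = x·h'(x) - h(x) = x·(6x - 5) - (3x^2 - 5x + 4) = 3x^2 - 4.
N(3) = 23.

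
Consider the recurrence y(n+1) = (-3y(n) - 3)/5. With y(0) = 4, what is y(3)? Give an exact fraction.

y(1) = (-3·4 - 3)/5 = -3.
y(2) = (-3·(-3) - 3)/5 = 6/5.
y(3) = (-3·(6/5) - 3)/5 = -33/25.

-33/25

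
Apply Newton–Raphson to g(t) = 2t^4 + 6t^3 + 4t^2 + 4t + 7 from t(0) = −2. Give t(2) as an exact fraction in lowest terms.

−3883/1792

g'(t) = 8t^3 + 18t^2 + 8t + 4.
g(−2) = −1, g'(−2) = −4, so t(1) = (−2) − (−1)/(−4) = −9/4.
g(−9/4) = 149/128, g'(−9/4) = −14, so t(2) = (−9/4) − (149/128)/(−14) = −3883/1792.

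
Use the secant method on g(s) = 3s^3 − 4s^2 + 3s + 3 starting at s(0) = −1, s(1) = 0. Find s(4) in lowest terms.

−9750600/20224847

g(−1) = −7, g(0) = 3. s(2) = 0 − 3·(0 − (−1))/(3 − (−7)) = −3/10.
g(0) = 3, g(−3/10) = 1659/1000. s(3) = (−3/10) − (1659/1000)·((−3/10) − 0)/((1659/1000) − 3) = −100/149.
g(−3/10) = 1659/1000, g(−100/149) = −5696453/3307949. s(4) = (−100/149) − (−5696453/3307949)·((−100/149) − (−3/10))/((−5696453/3307949) − (1659/1000)) = −9750600/20224847.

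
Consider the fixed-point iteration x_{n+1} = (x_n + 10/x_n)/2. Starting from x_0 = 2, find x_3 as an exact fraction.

15761/4984

x_1 = (2 + 10/2)/2 = 7/2.
x_2 = (7/2 + 10/(7/2))/2 = 89/28.
x_3 = (89/28 + 10/(89/28))/2 = 15761/4984.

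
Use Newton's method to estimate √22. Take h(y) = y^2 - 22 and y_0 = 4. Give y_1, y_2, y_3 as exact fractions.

y_1 = 19/4, y_2 = 713/152, y_3 = 1016657/216752

h'(y) = 2y.
h(4) = -6, h'(4) = 8, so y_1 = 4 - (-6)/8 = 19/4.
h(19/4) = 9/16, h'(19/4) = 19/2, so y_2 = (19/4) - (9/16)/(19/2) = 713/152.
h(713/152) = 81/23104, h'(713/152) = 713/76, so y_3 = (713/152) - (81/23104)/(713/76) = 1016657/216752.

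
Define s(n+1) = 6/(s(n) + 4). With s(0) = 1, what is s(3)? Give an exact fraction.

78/67

s(1) = 6/(1 + 4) = 6/5.
s(2) = 6/(6/5 + 4) = 15/13.
s(3) = 6/(15/13 + 4) = 78/67.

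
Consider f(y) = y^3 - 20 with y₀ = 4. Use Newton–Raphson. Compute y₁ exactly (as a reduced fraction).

37/12

f'(y) = 3y^2.
f(4) = 44, f'(4) = 48, so y₁ = 4 - 44/48 = 37/12.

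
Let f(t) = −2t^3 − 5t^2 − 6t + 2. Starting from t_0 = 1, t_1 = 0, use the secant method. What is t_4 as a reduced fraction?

5775406/21780779

f(1) = −11, f(0) = 2. t_2 = 0 − 2·(0 − 1)/(2 − (−11)) = 2/13.
f(0) = 2, f(2/13) = 2090/2197. t_3 = (2/13) − (2090/2197)·((2/13) − 0)/((2090/2197) − 2) = 169/576.
f(2/13) = 2090/2197, f(169/576) = −23062105/95551488. t_4 = (169/576) − (−23062105/95551488)·((169/576) − (2/13))/((−23062105/95551488) − (2090/2197)) = 5775406/21780779.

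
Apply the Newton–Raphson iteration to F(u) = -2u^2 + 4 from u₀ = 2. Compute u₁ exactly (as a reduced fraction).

F'(u) = -4u.
F(2) = -4, F'(2) = -8, so u₁ = 2 - (-4)/(-8) = 3/2.

3/2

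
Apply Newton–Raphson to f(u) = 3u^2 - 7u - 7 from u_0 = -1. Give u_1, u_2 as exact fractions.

f'(u) = 6u - 7.
f(-1) = 3, f'(-1) = -13, so u_1 = (-1) - 3/(-13) = -10/13.
f(-10/13) = 27/169, f'(-10/13) = -151/13, so u_2 = (-10/13) - (27/169)/(-151/13) = -1483/1963.

u_1 = -10/13, u_2 = -1483/1963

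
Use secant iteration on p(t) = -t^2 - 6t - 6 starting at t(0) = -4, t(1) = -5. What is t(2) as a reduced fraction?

-14/3

p(-4) = 2, p(-5) = -1. t(2) = (-5) - (-1)·((-5) - (-4))/((-1) - 2) = -14/3.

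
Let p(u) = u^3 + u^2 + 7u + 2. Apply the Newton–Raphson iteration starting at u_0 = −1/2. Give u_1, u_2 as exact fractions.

p'(u) = 3u^2 + 2u + 7.
p(−1/2) = −11/8, p'(−1/2) = 27/4, so u_1 = (−1/2) − (−11/8)/(27/4) = −8/27.
p(−8/27) = −242/19683, p'(−8/27) = 1621/243, so u_2 = (−8/27) − (−242/19683)/(1621/243) = −38662/131301.

u_1 = −8/27, u_2 = −38662/131301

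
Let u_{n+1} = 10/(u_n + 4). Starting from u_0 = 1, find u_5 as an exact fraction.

490/281

u_1 = 10/(1 + 4) = 2.
u_2 = 10/(2 + 4) = 5/3.
u_3 = 10/(5/3 + 4) = 30/17.
u_4 = 10/(30/17 + 4) = 85/49.
u_5 = 10/(85/49 + 4) = 490/281.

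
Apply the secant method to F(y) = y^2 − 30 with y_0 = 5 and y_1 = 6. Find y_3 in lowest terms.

F(5) = −5, F(6) = 6. y_2 = 6 − 6·(6 − 5)/(6 − (−5)) = 60/11.
F(6) = 6, F(60/11) = −30/121. y_3 = (60/11) − (−30/121)·((60/11) − 6)/((−30/121) − 6) = 115/21.

115/21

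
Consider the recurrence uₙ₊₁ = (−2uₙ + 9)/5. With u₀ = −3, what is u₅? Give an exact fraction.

u₁ = (−2·(−3) + 9)/5 = 3.
u₂ = (−2·3 + 9)/5 = 3/5.
u₃ = (−2·(3/5) + 9)/5 = 39/25.
u₄ = (−2·(39/25) + 9)/5 = 147/125.
u₅ = (−2·(147/125) + 9)/5 = 831/625.

831/625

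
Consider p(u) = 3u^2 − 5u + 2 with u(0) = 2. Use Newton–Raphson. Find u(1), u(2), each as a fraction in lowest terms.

p'(u) = 6u − 5.
p(2) = 4, p'(2) = 7, so u(1) = 2 − 4/7 = 10/7.
p(10/7) = 48/49, p'(10/7) = 25/7, so u(2) = (10/7) − (48/49)/(25/7) = 202/175.

u(1) = 10/7, u(2) = 202/175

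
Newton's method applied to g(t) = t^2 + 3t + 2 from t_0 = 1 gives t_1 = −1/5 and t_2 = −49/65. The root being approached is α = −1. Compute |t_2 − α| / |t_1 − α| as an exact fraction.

t_1 − α = −1/5 − (−1) = −1/5 + 1 = 4/5, so |t_1 − α| = 4/5.
t_2 − α = −49/65 − (−1) = −49/65 + 1 = 16/65, so |t_2 − α| = 16/65.
Ratio = (16/65) / (4/5) = 4/13.

4/13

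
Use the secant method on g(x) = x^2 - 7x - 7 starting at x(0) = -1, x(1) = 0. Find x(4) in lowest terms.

g(-1) = 1, g(0) = -7. x(2) = 0 - (-7)·(0 - (-1))/((-7) - 1) = -7/8.
g(0) = -7, g(-7/8) = -7/64. x(3) = (-7/8) - (-7/64)·((-7/8) - 0)/((-7/64) - (-7)) = -8/9.
g(-7/8) = -7/64, g(-8/9) = 1/81. x(4) = (-8/9) - (1/81)·((-8/9) - (-7/8))/((1/81) - (-7/64)) = -560/631.

-560/631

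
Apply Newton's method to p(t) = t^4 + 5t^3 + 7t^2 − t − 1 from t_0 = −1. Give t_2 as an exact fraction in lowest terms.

−331/928

p'(t) = 4t^3 + 15t^2 + 14t − 1.
p(−1) = 3, p'(−1) = −4, so t_1 = (−1) − 3/(−4) = −1/4.
p(−1/4) = −99/256, p'(−1/4) = −29/8, so t_2 = (−1/4) − (−99/256)/(−29/8) = −331/928.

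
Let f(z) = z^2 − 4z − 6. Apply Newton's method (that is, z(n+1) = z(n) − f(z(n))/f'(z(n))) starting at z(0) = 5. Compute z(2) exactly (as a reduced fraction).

f'(z) = 2z − 4.
f(5) = −1, f'(5) = 6, so z(1) = 5 − (−1)/6 = 31/6.
f(31/6) = 1/36, f'(31/6) = 19/3, so z(2) = (31/6) − (1/36)/(19/3) = 1177/228.

1177/228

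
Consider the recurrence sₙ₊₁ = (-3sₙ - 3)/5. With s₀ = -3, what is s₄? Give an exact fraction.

-447/625

s₁ = (-3·(-3) - 3)/5 = 6/5.
s₂ = (-3·(6/5) - 3)/5 = -33/25.
s₃ = (-3·(-33/25) - 3)/5 = 24/125.
s₄ = (-3·(24/125) - 3)/5 = -447/625.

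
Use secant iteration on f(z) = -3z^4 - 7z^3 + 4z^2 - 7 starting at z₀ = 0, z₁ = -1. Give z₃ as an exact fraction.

f(0) = -7, f(-1) = 1. z₂ = (-1) - 1·((-1) - 0)/(1 - (-7)) = -7/8.
f(-1) = 1, f(-7/8) = -4123/4096. z₃ = (-7/8) - (-4123/4096)·((-7/8) - (-1))/((-4123/4096) - 1) = -7707/8219.

-7707/8219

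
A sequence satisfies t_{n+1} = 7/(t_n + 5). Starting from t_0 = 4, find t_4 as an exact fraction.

2261/1979

t_1 = 7/(4 + 5) = 7/9.
t_2 = 7/(7/9 + 5) = 63/52.
t_3 = 7/(63/52 + 5) = 364/323.
t_4 = 7/(364/323 + 5) = 2261/1979.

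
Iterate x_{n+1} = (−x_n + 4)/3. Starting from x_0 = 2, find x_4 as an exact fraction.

82/81

x_1 = (−2 + 4)/3 = 2/3.
x_2 = (−(2/3) + 4)/3 = 10/9.
x_3 = (−(10/9) + 4)/3 = 26/27.
x_4 = (−(26/27) + 4)/3 = 82/81.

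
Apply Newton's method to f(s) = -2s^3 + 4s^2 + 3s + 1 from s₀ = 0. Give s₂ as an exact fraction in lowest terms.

f'(s) = -6s^2 + 8s + 3.
f(0) = 1, f'(0) = 3, so s₁ = 0 - 1/3 = -1/3.
f(-1/3) = 14/27, f'(-1/3) = -1/3, so s₂ = (-1/3) - (14/27)/(-1/3) = 11/9.

11/9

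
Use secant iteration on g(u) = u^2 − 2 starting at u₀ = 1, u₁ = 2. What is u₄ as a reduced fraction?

58/41

g(1) = −1, g(2) = 2. u₂ = 2 − 2·(2 − 1)/(2 − (−1)) = 4/3.
g(2) = 2, g(4/3) = −2/9. u₃ = (4/3) − (−2/9)·((4/3) − 2)/((−2/9) − 2) = 7/5.
g(4/3) = −2/9, g(7/5) = −1/25. u₄ = (7/5) − (−1/25)·((7/5) − (4/3))/((−1/25) − (−2/9)) = 58/41.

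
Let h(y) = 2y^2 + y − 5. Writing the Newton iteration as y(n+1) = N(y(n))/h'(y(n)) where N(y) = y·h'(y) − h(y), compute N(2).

h'(y) = 4y + 1.
N(y) = y·h'(y) − h(y) = y·(4y + 1) − (2y^2 + y − 5) = 2y^2 + 5.
N(2) = 13.

13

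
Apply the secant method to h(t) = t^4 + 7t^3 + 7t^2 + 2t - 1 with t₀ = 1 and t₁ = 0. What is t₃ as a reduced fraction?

h(1) = 16, h(0) = -1. t₂ = 0 - (-1)·(0 - 1)/((-1) - 16) = 1/17.
h(0) = -1, h(1/17) = -71552/83521. t₃ = (1/17) - (-71552/83521)·((1/17) - 0)/((-71552/83521) - (-1)) = 4913/11969.

4913/11969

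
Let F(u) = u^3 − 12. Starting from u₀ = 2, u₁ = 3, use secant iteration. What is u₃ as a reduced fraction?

F(2) = −4, F(3) = 15. u₂ = 3 − 15·(3 − 2)/(15 − (−4)) = 42/19.
F(3) = 15, F(42/19) = −8220/6859. u₃ = (42/19) − (−8220/6859)·((42/19) − 3)/((−8220/6859) − 15) = 5602/2469.

5602/2469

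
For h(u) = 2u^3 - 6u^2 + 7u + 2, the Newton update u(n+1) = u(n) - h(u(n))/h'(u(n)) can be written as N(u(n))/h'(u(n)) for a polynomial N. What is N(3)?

h'(u) = 6u^2 - 12u + 7.
N(u) = u·h'(u) - h(u) = u·(6u^2 - 12u + 7) - (2u^3 - 6u^2 + 7u + 2) = 4u^3 - 6u^2 - 2.
N(3) = 52.

52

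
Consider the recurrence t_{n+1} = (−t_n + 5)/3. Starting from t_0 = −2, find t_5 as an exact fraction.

307/243

t_1 = (−(−2) + 5)/3 = 7/3.
t_2 = (−(7/3) + 5)/3 = 8/9.
t_3 = (−(8/9) + 5)/3 = 37/27.
t_4 = (−(37/27) + 5)/3 = 98/81.
t_5 = (−(98/81) + 5)/3 = 307/243.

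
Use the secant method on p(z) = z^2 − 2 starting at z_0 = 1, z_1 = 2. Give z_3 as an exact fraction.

7/5

p(1) = −1, p(2) = 2. z_2 = 2 − 2·(2 − 1)/(2 − (−1)) = 4/3.
p(2) = 2, p(4/3) = −2/9. z_3 = (4/3) − (−2/9)·((4/3) − 2)/((−2/9) − 2) = 7/5.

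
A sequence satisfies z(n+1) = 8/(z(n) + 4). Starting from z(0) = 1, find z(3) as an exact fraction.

28/19

z(1) = 8/(1 + 4) = 8/5.
z(2) = 8/(8/5 + 4) = 10/7.
z(3) = 8/(10/7 + 4) = 28/19.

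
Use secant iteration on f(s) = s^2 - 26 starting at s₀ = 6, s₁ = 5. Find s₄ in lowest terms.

31721/6221

f(6) = 10, f(5) = -1. s₂ = 5 - (-1)·(5 - 6)/((-1) - 10) = 56/11.
f(5) = -1, f(56/11) = -10/121. s₃ = (56/11) - (-10/121)·((56/11) - 5)/((-10/121) - (-1)) = 566/111.
f(56/11) = -10/121, f(566/111) = 10/12321. s₄ = (566/111) - (10/12321)·((566/111) - (56/11))/((10/12321) - (-10/121)) = 31721/6221.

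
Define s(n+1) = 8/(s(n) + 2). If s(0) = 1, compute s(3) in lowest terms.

28/13

s(1) = 8/(1 + 2) = 8/3.
s(2) = 8/(8/3 + 2) = 12/7.
s(3) = 8/(12/7 + 2) = 28/13.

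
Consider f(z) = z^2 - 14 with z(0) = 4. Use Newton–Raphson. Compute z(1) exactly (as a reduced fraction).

15/4

f'(z) = 2z.
f(4) = 2, f'(4) = 8, so z(1) = 4 - 2/8 = 15/4.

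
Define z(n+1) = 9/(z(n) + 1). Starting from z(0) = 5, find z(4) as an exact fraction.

z(1) = 9/(5 + 1) = 3/2.
z(2) = 9/(3/2 + 1) = 18/5.
z(3) = 9/(18/5 + 1) = 45/23.
z(4) = 9/(45/23 + 1) = 207/68.

207/68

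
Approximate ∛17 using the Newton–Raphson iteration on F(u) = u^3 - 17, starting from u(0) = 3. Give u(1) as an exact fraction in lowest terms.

71/27

F'(u) = 3u^2.
F(3) = 10, F'(3) = 27, so u(1) = 3 - 10/27 = 71/27.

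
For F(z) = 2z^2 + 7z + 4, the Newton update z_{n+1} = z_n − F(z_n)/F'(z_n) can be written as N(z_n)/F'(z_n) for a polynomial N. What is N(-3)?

14

F'(z) = 4z + 7.
N(z) = z·F'(z) − F(z) = z·(4z + 7) − (2z^2 + 7z + 4) = 2z^2 − 4.
N(-3) = 14.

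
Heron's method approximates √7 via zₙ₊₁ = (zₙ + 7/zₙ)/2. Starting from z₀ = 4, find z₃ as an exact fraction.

1902497/719072

z₁ = (4 + 7/4)/2 = 23/8.
z₂ = (23/8 + 7/(23/8))/2 = 977/368.
z₃ = (977/368 + 7/(977/368))/2 = 1902497/719072.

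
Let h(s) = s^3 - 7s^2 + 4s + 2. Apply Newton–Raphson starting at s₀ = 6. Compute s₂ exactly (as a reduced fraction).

h'(s) = 3s^2 - 14s + 4.
h(6) = -10, h'(6) = 28, so s₁ = 6 - (-10)/28 = 89/14.
h(89/14) = 3975/2744, h'(89/14) = 7103/196, so s₂ = (89/14) - (3975/2744)/(7103/196) = 314096/49721.

314096/49721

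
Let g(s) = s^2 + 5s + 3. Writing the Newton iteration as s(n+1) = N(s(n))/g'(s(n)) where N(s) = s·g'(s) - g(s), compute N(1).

-2

g'(s) = 2s + 5.
N(s) = s·g'(s) - g(s) = s·(2s + 5) - (s^2 + 5s + 3) = s^2 - 3.
N(1) = -2.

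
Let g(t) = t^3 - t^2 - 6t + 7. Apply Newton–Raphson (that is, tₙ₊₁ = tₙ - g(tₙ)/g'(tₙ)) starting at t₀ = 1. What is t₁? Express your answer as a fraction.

g'(t) = 3t^2 - 2t - 6.
g(1) = 1, g'(1) = -5, so t₁ = 1 - 1/(-5) = 6/5.

6/5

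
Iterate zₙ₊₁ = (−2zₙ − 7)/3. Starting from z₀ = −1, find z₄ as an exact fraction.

z₁ = (−2·(−1) − 7)/3 = −5/3.
z₂ = (−2·(−5/3) − 7)/3 = −11/9.
z₃ = (−2·(−11/9) − 7)/3 = −41/27.
z₄ = (−2·(−41/27) − 7)/3 = −107/81.

−107/81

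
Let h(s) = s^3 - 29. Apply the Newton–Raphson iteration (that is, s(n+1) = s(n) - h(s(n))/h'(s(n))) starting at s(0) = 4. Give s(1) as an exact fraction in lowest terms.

h'(s) = 3s^2.
h(4) = 35, h'(4) = 48, so s(1) = 4 - 35/48 = 157/48.

157/48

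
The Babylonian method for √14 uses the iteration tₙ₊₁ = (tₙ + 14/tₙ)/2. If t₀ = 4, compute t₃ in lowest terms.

t₁ = (4 + 14/4)/2 = 15/4.
t₂ = (15/4 + 14/(15/4))/2 = 449/120.
t₃ = (449/120 + 14/(449/120))/2 = 403201/107760.

403201/107760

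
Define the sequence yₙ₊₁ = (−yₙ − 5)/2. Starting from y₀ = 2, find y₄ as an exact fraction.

y₁ = (−2 − 5)/2 = −7/2.
y₂ = (−(−7/2) − 5)/2 = −3/4.
y₃ = (−(−3/4) − 5)/2 = −17/8.
y₄ = (−(−17/8) − 5)/2 = −23/16.

−23/16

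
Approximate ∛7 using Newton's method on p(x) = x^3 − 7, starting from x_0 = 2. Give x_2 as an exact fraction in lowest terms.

18215/9522

p'(x) = 3x^2.
p(2) = 1, p'(2) = 12, so x_1 = 2 − 1/12 = 23/12.
p(23/12) = 71/1728, p'(23/12) = 529/48, so x_2 = (23/12) − (71/1728)/(529/48) = 18215/9522.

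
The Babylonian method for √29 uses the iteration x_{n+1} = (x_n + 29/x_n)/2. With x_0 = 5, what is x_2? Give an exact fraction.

727/135

x_1 = (5 + 29/5)/2 = 27/5.
x_2 = (27/5 + 29/(27/5))/2 = 727/135.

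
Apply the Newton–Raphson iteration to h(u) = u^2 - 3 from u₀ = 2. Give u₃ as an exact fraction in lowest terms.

18817/10864

h'(u) = 2u.
h(2) = 1, h'(2) = 4, so u₁ = 2 - 1/4 = 7/4.
h(7/4) = 1/16, h'(7/4) = 7/2, so u₂ = (7/4) - (1/16)/(7/2) = 97/56.
h(97/56) = 1/3136, h'(97/56) = 97/28, so u₃ = (97/56) - (1/3136)/(97/28) = 18817/10864.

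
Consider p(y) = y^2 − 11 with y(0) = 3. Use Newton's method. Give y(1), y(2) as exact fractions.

y(1) = 10/3, y(2) = 199/60

p'(y) = 2y.
p(3) = −2, p'(3) = 6, so y(1) = 3 − (−2)/6 = 10/3.
p(10/3) = 1/9, p'(10/3) = 20/3, so y(2) = (10/3) − (1/9)/(20/3) = 199/60.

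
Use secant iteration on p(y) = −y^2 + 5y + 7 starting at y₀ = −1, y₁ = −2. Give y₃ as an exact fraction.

−74/65

p(−1) = 1, p(−2) = −7. y₂ = (−2) − (−7)·((−2) − (−1))/((−7) − 1) = −9/8.
p(−2) = −7, p(−9/8) = 7/64. y₃ = (−9/8) − (7/64)·((−9/8) − (−2))/((7/64) − (−7)) = −74/65.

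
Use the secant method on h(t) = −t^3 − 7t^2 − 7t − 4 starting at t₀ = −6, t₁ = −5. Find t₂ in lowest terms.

−124/21

h(−6) = 2, h(−5) = −19. t₂ = (−5) − (−19)·((−5) − (−6))/((−19) − 2) = −124/21.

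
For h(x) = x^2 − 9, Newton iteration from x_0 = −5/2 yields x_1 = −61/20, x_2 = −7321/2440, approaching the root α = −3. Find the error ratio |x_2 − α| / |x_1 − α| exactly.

1/122

x_1 − α = −61/20 − (−3) = −61/20 + 3 = −1/20, so |x_1 − α| = 1/20.
x_2 − α = −7321/2440 − (−3) = −7321/2440 + 3 = −1/2440, so |x_2 − α| = 1/2440.
Ratio = (1/2440) / (1/20) = 1/122.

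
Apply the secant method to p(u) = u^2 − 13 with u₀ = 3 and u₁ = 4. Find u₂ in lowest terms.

25/7

p(3) = −4, p(4) = 3. u₂ = 4 − 3·(4 − 3)/(3 − (−4)) = 25/7.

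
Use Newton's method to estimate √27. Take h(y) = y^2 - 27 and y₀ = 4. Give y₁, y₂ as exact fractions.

h'(y) = 2y.
h(4) = -11, h'(4) = 8, so y₁ = 4 - (-11)/8 = 43/8.
h(43/8) = 121/64, h'(43/8) = 43/4, so y₂ = (43/8) - (121/64)/(43/4) = 3577/688.

y₁ = 43/8, y₂ = 3577/688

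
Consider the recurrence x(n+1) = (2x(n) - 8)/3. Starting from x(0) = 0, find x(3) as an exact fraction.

x(1) = (2·0 - 8)/3 = -8/3.
x(2) = (2·(-8/3) - 8)/3 = -40/9.
x(3) = (2·(-40/9) - 8)/3 = -152/27.

-152/27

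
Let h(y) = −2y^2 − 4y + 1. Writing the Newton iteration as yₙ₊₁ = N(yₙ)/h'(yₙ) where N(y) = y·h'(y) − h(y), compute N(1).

h'(y) = −4y − 4.
N(y) = y·h'(y) − h(y) = y·(−4y − 4) − (−2y^2 − 4y + 1) = −2y^2 − 1.
N(1) = −3.

−3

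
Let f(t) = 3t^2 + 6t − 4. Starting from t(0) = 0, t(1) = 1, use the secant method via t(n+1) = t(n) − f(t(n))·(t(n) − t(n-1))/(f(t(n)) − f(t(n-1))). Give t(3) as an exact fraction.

16/31

f(0) = −4, f(1) = 5. t(2) = 1 − 5·(1 − 0)/(5 − (−4)) = 4/9.
f(1) = 5, f(4/9) = −20/27. t(3) = (4/9) − (−20/27)·((4/9) − 1)/((−20/27) − 5) = 16/31.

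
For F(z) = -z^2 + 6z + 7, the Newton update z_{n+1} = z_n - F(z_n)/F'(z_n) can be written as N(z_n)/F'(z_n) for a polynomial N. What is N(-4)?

-23

F'(z) = -2z + 6.
N(z) = z·F'(z) - F(z) = z·(-2z + 6) - (-z^2 + 6z + 7) = -z^2 - 7.
N(-4) = -23.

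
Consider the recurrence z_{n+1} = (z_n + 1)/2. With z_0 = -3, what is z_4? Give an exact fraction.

3/4

z_1 = ((-3) + 1)/2 = -1.
z_2 = ((-1) + 1)/2 = 0.
z_3 = (0 + 1)/2 = 1/2.
z_4 = ((1/2) + 1)/2 = 3/4.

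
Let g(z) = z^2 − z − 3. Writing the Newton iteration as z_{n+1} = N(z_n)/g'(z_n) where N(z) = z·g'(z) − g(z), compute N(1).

4

g'(z) = 2z − 1.
N(z) = z·g'(z) − g(z) = z·(2z − 1) − (z^2 − z − 3) = z^2 + 3.
N(1) = 4.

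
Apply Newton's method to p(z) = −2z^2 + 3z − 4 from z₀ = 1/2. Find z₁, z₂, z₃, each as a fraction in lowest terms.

p'(z) = −4z + 3.
p(1/2) = −3, p'(1/2) = 1, so z₁ = (1/2) − (−3)/1 = 7/2.
p(7/2) = −18, p'(7/2) = −11, so z₂ = (7/2) − (−18)/(−11) = 41/22.
p(41/22) = −648/121, p'(41/22) = −49/11, so z₃ = (41/22) − (−648/121)/(−49/11) = 713/1078.

z₁ = 7/2, z₂ = 41/22, z₃ = 713/1078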